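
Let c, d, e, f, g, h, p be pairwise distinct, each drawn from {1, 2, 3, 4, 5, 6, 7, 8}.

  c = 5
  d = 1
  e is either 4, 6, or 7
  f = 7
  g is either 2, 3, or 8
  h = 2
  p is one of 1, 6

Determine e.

4

c's domain is down to {5}, so c = 5.
d must be 1 (only option left). So p can't be 1.
f has just one choice, so f = 7. So e can't be 7.
That leaves h = 2. So g can't be 2.
That leaves p = 6. Remove 6 from e.
So e = 4.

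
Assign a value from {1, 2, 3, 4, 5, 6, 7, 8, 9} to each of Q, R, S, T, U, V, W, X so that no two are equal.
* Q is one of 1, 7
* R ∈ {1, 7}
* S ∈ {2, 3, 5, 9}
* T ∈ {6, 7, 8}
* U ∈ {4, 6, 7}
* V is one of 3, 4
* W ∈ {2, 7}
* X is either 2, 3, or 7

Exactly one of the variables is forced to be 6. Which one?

U

The 2 variables Q and R are confined to {1, 7}, which locks those values in; drop them from T, U, W, X.
W must be 2 (only option left). Remove 2 from S, X.
X has just one choice, so X = 3. Remove 3 from S, V.
V has just one choice, so V = 4. Remove 4 from U.
So 6 goes to U.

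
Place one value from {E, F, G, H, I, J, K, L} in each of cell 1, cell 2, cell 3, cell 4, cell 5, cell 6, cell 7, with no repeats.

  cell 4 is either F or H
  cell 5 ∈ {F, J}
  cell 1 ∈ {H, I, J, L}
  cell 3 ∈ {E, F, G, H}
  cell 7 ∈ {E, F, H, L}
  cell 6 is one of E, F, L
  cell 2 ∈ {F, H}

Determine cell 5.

Among the 7 variables, G fits only cell 3 (and all 7 values in {E, F, G, H, I, J, L} must be used), so cell 3 = G.
The 6 still-open variables draw from only 6 values {E, F, H, I, J, L}, so each is used; only cell 1 can be I, hence cell 1 = I.
Among the 5 still-open variables, J fits only cell 5 (and all 5 values in {E, F, H, J, L} must be used), so cell 5 = J.

J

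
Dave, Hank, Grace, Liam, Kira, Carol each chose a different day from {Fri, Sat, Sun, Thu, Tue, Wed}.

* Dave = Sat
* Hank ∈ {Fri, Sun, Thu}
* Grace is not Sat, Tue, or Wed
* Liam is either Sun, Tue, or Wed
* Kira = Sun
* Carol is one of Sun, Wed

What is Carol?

Wed

Dave's domain is down to {Sat}, so Dave = Sat.
Kira must be Sun (only option left). Strike Sun from Hank, Grace, Liam, Carol.
So Carol = Wed.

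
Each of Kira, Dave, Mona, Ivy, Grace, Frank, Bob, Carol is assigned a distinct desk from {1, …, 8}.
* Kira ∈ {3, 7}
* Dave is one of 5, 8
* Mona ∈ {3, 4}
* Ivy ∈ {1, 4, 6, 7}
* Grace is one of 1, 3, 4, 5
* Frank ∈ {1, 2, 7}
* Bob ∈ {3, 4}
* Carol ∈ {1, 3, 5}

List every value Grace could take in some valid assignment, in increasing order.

1, 5

The 8 variables together cover exactly {1, 2, 3, 4, 5, 6, 7, 8} — 8 values for 8 variables — and 2 appears only in Frank's list, so Frank = 2.
Among the 7 still-open variables, 6 fits only Ivy (and all 7 values in {1, 3, 4, 5, 6, 7, 8} must be used), so Ivy = 6.
The 6 still-open variables draw from only 6 values {1, 3, 4, 5, 7, 8}, so each is used; only Kira can be 7, hence Kira = 7.
Among the 5 still-open variables, 8 fits only Dave (and all 5 values in {1, 3, 4, 5, 8} must be used), so Dave = 8.
Mona and Bob between them cover only {3, 4} — a naked pair. Remove those values from Grace, Carol.
No further eliminations apply; Grace can still be any of 1, 5.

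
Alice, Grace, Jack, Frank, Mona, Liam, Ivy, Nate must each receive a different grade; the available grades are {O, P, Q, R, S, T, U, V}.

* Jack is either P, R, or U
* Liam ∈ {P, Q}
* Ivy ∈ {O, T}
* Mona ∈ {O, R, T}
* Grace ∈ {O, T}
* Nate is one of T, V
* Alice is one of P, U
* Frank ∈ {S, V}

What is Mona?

R

The 8 variables draw from only 8 values {O, P, Q, R, S, T, U, V}, so each is used; only Liam can be Q, hence Liam = Q.
Among the 7 still-open variables, S fits only Frank (and all 7 values in {O, P, R, S, T, U, V} must be used), so Frank = S.
Among the 6 still-open variables, V fits only Nate (and all 6 values in {O, P, R, T, U, V} must be used), so Nate = V.
The 2 variables Grace and Ivy are confined to {O, T}, which locks those values in; drop them from Mona.
So Mona = R.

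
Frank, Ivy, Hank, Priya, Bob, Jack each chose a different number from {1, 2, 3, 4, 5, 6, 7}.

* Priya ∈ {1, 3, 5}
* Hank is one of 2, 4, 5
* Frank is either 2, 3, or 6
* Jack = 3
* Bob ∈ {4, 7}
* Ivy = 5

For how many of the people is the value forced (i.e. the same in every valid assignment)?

3

Ivy must be 5 (only option left). Eliminate 5 elsewhere: Hank, Priya.
Jack's domain is down to {3}, so Jack = 3. Strike 3 from Frank, Priya.
Priya has just one choice, so Priya = 1.
Determined: Ivy=5, Priya=1, Jack=3. The other people each still have more than one consistent value. That makes 3.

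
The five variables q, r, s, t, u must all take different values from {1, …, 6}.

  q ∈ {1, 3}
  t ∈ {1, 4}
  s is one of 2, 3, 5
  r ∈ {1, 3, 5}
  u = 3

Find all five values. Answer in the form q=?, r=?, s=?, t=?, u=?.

q=1, r=5, s=2, t=4, u=3

u must be 3 (only option left). Remove 3 from q, r, s.
q has just one choice, so q = 1. Remove 1 from r, t.
r has just one choice, so r = 5. Eliminate 5 elsewhere: s.
s's domain is down to {2}, so s = 2.
That leaves t = 4.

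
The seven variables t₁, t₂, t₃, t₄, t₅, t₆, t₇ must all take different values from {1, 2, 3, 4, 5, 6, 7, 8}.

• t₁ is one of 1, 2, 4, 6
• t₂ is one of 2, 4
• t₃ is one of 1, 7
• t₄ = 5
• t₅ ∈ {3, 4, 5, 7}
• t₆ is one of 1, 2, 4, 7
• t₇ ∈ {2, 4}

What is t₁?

t₄ must be 5 (only option left). So t₅ can't be 5.
Among the 6 still-open variables, 3 fits only t₅ (and all 6 values in {1, 2, 3, 4, 6, 7} must be used), so t₅ = 3.
Among the 5 still-open variables, 6 fits only t₁ (and all 5 values in {1, 2, 4, 6, 7} must be used), so t₁ = 6.

6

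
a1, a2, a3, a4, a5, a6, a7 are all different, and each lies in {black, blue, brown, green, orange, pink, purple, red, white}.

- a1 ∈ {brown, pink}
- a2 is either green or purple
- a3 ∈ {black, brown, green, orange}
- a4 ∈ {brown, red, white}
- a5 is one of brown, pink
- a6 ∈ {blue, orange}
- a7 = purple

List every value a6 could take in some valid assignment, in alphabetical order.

blue, orange

a7 has just one choice, so a7 = purple. Eliminate purple elsewhere: a2.
That leaves a2 = green. So a3 can't be green.
a1 and a5 share exactly the 2 values {brown, pink}; by pigeonhole those values go to them, so strike brown, pink from a3, a4.
No further eliminations apply; a6 can still be any of blue, orange.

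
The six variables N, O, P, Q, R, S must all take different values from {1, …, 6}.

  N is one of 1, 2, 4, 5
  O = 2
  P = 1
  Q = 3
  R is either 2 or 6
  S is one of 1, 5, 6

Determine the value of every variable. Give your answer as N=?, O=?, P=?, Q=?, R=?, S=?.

O must be 2 (only option left). Eliminate 2 elsewhere: N, R.
P has just one choice, so P = 1. Strike 1 from N, S.
Q's domain is down to {3}, so Q = 3.
R must be 6 (only option left). Remove 6 from S.
S has just one choice, so S = 5. So N can't be 5.
N's domain is down to {4}, so N = 4.

N=4, O=2, P=1, Q=3, R=6, S=5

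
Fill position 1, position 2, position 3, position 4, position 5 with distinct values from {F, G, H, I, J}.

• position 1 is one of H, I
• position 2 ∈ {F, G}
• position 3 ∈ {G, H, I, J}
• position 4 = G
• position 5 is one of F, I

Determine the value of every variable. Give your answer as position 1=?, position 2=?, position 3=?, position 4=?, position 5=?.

position 4's domain is down to {G}, so position 4 = G. Remove G from position 2, position 3.
That leaves position 2 = F. Strike F from position 5.
position 5 must be I (only option left). Strike I from position 1, position 3.
That leaves position 1 = H. Eliminate H elsewhere: position 3.
position 3's domain is down to {J}, so position 3 = J.

position 1=H, position 2=F, position 3=J, position 4=G, position 5=I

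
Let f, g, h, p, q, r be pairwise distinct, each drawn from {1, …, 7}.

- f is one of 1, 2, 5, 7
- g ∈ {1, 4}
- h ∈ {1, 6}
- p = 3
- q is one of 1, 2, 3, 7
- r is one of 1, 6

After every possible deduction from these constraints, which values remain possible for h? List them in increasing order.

1, 6

p's domain is down to {3}, so p = 3. Strike 3 from q.
h and r between them cover only {1, 6} — a naked pair. Remove those values from f, g, q.
That leaves g = 4.
No further eliminations apply; h can still be any of 1, 6.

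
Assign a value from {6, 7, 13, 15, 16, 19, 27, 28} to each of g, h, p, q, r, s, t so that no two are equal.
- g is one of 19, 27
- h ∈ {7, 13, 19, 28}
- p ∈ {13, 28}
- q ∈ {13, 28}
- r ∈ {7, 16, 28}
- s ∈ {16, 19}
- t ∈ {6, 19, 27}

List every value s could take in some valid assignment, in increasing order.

16, 19

The 7 variables together cover exactly {6, 7, 13, 16, 19, 27, 28} — 7 values for 7 variables — and 6 appears only in t's list, so t = 6.
Among the 6 still-open variables, 27 fits only g (and all 6 values in {7, 13, 16, 19, 27, 28} must be used), so g = 27.
p and q between them cover only {13, 28} — a naked pair. Remove those values from h, r.
No further eliminations apply; s can still be any of 16, 19.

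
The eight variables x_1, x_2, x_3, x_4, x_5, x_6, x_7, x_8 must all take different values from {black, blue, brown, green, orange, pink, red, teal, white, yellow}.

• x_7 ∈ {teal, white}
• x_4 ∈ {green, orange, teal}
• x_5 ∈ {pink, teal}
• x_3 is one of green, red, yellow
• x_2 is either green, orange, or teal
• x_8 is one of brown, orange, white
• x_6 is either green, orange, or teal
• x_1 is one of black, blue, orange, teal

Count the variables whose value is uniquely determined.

3

The 3 variables x_2, x_4, x_6 are confined to {green, orange, teal}, which locks those values in; drop them from x_1, x_3, x_5, x_7, x_8.
x_5 must be pink (only option left).
x_7's domain is down to {white}, so x_7 = white. So x_8 can't be white.
x_8 must be brown (only option left).
Determined: x_5=pink, x_7=white, x_8=brown. The other variables each still have more than one consistent value. That makes 3.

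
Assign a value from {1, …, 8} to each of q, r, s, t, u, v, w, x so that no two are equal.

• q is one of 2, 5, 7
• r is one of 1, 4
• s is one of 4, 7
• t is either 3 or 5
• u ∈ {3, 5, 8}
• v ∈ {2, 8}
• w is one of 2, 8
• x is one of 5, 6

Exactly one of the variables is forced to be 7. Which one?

The 8 variables together cover exactly {1, 2, 3, 4, 5, 6, 7, 8} — 8 values for 8 variables — and 1 appears only in r's list, so r = 1.
Among the 7 still-open variables, 4 fits only s (and all 7 values in {2, 3, 4, 5, 6, 7, 8} must be used), so s = 4.
Among the 6 still-open variables, 6 fits only x (and all 6 values in {2, 3, 5, 6, 7, 8} must be used), so x = 6.
Among the 5 still-open variables, 7 fits only q (and all 5 values in {2, 3, 5, 7, 8} must be used), so q = 7.

q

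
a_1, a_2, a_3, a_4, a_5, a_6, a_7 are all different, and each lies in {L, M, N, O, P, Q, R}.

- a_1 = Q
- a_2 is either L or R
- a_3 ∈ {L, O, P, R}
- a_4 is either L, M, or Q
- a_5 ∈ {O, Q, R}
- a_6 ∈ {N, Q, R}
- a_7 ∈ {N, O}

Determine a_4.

a_1 must be Q (only option left). So a_4, a_5, a_6 can't be Q.
The 6 still-open variables together cover exactly {L, M, N, O, P, R} — 6 values for 6 variables — and M appears only in a_4's list, so a_4 = M.

M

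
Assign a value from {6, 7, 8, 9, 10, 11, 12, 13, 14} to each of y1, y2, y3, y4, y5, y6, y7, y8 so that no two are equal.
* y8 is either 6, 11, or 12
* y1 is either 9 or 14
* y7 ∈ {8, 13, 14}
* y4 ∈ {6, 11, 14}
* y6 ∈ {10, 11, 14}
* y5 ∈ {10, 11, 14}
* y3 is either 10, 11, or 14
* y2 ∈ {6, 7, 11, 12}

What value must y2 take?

The 3 variables y3, y5, y6 are confined to {10, 11, 14}, which locks those values in; drop them from y1, y2, y4, y7, y8.
That leaves y1 = 9.
y4's domain is down to {6}, so y4 = 6. Remove 6 from y2, y8.
That leaves y8 = 12. So y2 can't be 12.
So y2 = 7.

7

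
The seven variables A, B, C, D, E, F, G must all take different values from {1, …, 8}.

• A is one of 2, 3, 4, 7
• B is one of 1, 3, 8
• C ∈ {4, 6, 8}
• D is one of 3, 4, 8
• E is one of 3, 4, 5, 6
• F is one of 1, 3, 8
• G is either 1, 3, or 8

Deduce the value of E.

B, F, G between them cover only {1, 3, 8} — a naked triple. Remove those values from A, C, D, E.
D has just one choice, so D = 4. Eliminate 4 elsewhere: A, C, E.
That leaves C = 6. Remove 6 from E.
So E = 5.

5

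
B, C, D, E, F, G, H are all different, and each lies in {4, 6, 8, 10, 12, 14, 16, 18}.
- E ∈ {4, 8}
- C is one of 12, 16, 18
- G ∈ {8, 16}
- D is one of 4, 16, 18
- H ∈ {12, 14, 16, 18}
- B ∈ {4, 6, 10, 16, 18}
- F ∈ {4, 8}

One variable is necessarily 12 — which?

The 2 variables E and F are confined to {4, 8}, which locks those values in; drop them from B, D, G.
That leaves G = 16. Remove 16 from B, C, D, H.
D has just one choice, so D = 18. Eliminate 18 elsewhere: B, C, H.
So 12 goes to C.

C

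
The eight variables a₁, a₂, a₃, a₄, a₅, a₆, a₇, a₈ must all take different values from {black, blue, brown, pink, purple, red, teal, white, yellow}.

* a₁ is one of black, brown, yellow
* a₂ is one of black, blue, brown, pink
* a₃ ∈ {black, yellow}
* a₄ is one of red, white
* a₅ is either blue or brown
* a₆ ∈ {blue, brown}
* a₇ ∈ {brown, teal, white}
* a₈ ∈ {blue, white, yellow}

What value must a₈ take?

white

The 8 variables together cover exactly {black, blue, brown, pink, red, teal, white, yellow} — 8 values for 8 variables — and pink appears only in a₂'s list, so a₂ = pink.
Among the 7 still-open variables, red fits only a₄ (and all 7 values in {black, blue, brown, red, teal, white, yellow} must be used), so a₄ = red.
Among the 6 still-open variables, teal fits only a₇ (and all 6 values in {black, blue, brown, teal, white, yellow} must be used), so a₇ = teal.
The 5 still-open variables draw from only 5 values {black, blue, brown, white, yellow}, so each is used; only a₈ can be white, hence a₈ = white.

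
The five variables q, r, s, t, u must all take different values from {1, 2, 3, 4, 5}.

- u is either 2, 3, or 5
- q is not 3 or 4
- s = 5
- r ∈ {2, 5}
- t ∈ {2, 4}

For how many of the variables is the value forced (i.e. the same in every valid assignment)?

5

s's domain is down to {5}, so s = 5. Strike 5 from q, r, u.
r has just one choice, so r = 2. Eliminate 2 elsewhere: q, t, u.
t's domain is down to {4}, so t = 4.
u has just one choice, so u = 3.
q has just one choice, so q = 1.
Every variable is fixed: q=1, r=2, s=5, t=4, u=3. That makes 5.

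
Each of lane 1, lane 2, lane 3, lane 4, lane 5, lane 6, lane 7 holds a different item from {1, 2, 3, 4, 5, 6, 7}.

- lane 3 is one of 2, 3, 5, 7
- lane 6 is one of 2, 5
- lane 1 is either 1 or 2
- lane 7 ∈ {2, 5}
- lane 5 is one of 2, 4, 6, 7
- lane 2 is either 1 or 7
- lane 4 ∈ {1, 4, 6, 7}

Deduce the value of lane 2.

The 7 variables draw from only 7 values {1, 2, 3, 4, 5, 6, 7}, so each is used; only lane 3 can be 3, hence lane 3 = 3.
lane 6 and lane 7 between them cover only {2, 5} — a naked pair. Remove those values from lane 1, lane 5.
lane 1 has just one choice, so lane 1 = 1. Eliminate 1 elsewhere: lane 2, lane 4.
So lane 2 = 7.

7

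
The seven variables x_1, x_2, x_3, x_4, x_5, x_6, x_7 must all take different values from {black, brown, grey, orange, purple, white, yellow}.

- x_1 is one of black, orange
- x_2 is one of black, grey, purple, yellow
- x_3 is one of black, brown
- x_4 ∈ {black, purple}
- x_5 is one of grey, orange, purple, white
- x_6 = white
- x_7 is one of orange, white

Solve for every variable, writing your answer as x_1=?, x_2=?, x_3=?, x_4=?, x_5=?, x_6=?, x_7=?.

x_1=black, x_2=yellow, x_3=brown, x_4=purple, x_5=grey, x_6=white, x_7=orange

x_6 must be white (only option left). So x_5, x_7 can't be white.
x_7 must be orange (only option left). Strike orange from x_1, x_5.
x_1 must be black (only option left). Remove black from x_2, x_3, x_4.
x_3 has just one choice, so x_3 = brown.
x_4's domain is down to {purple}, so x_4 = purple. Strike purple from x_2, x_5.
x_5's domain is down to {grey}, so x_5 = grey. Remove grey from x_2.
x_2's domain is down to {yellow}, so x_2 = yellow.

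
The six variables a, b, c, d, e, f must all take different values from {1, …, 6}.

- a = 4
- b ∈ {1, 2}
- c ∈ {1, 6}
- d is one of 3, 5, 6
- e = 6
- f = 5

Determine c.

1

a must be 4 (only option left).
That leaves e = 6. Strike 6 from c, d.
So c = 1.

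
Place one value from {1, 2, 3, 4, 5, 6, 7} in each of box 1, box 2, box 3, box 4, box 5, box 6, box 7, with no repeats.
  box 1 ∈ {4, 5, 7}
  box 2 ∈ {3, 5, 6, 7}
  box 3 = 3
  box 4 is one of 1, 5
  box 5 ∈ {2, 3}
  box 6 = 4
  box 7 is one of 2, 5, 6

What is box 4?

box 3 must be 3 (only option left). Strike 3 from box 2, box 5.
box 5 must be 2 (only option left). Eliminate 2 elsewhere: box 7.
box 6's domain is down to {4}, so box 6 = 4. So box 1 can't be 4.
Among the 4 still-open variables, 1 fits only box 4 (and all 4 values in {1, 5, 6, 7} must be used), so box 4 = 1.

1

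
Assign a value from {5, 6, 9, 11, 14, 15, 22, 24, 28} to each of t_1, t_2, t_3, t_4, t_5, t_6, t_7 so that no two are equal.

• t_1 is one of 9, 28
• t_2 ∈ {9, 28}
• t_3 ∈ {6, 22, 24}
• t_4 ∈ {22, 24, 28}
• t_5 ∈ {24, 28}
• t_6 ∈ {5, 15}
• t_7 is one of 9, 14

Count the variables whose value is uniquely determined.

The 2 variables t_1 and t_2 are confined to {9, 28}, which locks those values in; drop them from t_4, t_5, t_7.
That leaves t_5 = 24. So t_3, t_4 can't be 24.
t_7 must be 14 (only option left).
t_4 must be 22 (only option left). Strike 22 from t_3.
That leaves t_3 = 6.
Determined: t_3=6, t_4=22, t_5=24, t_7=14. The other variables each still have more than one consistent value. That makes 4.

4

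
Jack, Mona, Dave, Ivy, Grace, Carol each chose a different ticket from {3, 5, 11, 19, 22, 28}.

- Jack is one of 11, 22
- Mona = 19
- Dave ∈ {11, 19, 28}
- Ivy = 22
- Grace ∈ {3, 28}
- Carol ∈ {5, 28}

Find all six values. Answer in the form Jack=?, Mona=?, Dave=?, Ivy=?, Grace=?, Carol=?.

Jack=11, Mona=19, Dave=28, Ivy=22, Grace=3, Carol=5

Mona has just one choice, so Mona = 19. Eliminate 19 elsewhere: Dave.
Ivy's domain is down to {22}, so Ivy = 22. Remove 22 from Jack.
Jack must be 11 (only option left). Eliminate 11 elsewhere: Dave.
Dave has just one choice, so Dave = 28. Strike 28 from Grace, Carol.
Grace must be 3 (only option left).
Carol's domain is down to {5}, so Carol = 5.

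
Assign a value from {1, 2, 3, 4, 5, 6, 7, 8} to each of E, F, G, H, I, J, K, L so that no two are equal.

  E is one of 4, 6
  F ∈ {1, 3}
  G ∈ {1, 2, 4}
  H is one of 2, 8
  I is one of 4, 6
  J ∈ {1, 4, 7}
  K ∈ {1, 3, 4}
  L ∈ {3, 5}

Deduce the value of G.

Among the 8 variables, 5 fits only L (and all 8 values in {1, 2, 3, 4, 5, 6, 7, 8} must be used), so L = 5.
The 7 still-open variables draw from only 7 values {1, 2, 3, 4, 6, 7, 8}, so each is used; only J can be 7, hence J = 7.
The 6 still-open variables together cover exactly {1, 2, 3, 4, 6, 8} — 6 values for 6 variables — and 8 appears only in H's list, so H = 8.
The 5 still-open variables draw from only 5 values {1, 2, 3, 4, 6}, so each is used; only G can be 2, hence G = 2.

2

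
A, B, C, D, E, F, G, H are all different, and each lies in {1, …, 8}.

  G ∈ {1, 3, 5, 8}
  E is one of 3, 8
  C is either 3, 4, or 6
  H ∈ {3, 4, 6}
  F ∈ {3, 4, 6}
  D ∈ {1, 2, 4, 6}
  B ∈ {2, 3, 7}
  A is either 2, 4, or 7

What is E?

Among the 8 variables, 5 fits only G (and all 8 values in {1, 2, 3, 4, 5, 6, 7, 8} must be used), so G = 5.
The 7 still-open variables draw from only 7 values {1, 2, 3, 4, 6, 7, 8}, so each is used; only D can be 1, hence D = 1.
Among the 6 still-open variables, 8 fits only E (and all 6 values in {2, 3, 4, 6, 7, 8} must be used), so E = 8.

8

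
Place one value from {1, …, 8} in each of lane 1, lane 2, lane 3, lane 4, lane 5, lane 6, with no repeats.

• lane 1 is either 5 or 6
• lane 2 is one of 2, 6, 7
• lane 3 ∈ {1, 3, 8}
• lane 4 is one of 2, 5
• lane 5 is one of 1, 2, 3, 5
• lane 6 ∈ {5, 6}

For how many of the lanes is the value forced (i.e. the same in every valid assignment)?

lane 1 and lane 6 between them cover only {5, 6} — a naked pair. Remove those values from lane 2, lane 4, lane 5.
lane 4's domain is down to {2}, so lane 4 = 2. Strike 2 from lane 2, lane 5.
lane 2 has just one choice, so lane 2 = 7.
Determined: lane 2=7, lane 4=2. The other lanes each still have more than one consistent value. That makes 2.

2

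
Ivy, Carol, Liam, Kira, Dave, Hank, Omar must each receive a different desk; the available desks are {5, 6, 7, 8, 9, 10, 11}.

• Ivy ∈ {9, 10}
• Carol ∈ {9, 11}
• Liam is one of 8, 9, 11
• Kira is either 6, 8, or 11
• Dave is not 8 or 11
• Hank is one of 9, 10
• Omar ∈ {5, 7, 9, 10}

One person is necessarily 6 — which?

Kira

Ivy and Hank between them cover only {9, 10} — a naked pair. Remove those values from Carol, Liam, Dave, Omar.
Carol has just one choice, so Carol = 11. So Liam, Kira can't be 11.
Liam must be 8 (only option left). So Kira can't be 8.
So 6 goes to Kira.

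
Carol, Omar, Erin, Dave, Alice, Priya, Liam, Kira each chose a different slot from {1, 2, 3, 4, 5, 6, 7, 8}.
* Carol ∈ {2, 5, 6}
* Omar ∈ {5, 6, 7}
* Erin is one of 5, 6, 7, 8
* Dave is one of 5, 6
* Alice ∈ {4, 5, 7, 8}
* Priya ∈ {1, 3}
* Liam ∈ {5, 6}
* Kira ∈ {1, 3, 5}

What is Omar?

The 8 variables together cover exactly {1, 2, 3, 4, 5, 6, 7, 8} — 8 values for 8 variables — and 2 appears only in Carol's list, so Carol = 2.
The 7 still-open variables draw from only 7 values {1, 3, 4, 5, 6, 7, 8}, so each is used; only Alice can be 4, hence Alice = 4.
The 6 still-open variables draw from only 6 values {1, 3, 5, 6, 7, 8}, so each is used; only Erin can be 8, hence Erin = 8.
The 5 still-open variables together cover exactly {1, 3, 5, 6, 7} — 5 values for 5 variables — and 7 appears only in Omar's list, so Omar = 7.

7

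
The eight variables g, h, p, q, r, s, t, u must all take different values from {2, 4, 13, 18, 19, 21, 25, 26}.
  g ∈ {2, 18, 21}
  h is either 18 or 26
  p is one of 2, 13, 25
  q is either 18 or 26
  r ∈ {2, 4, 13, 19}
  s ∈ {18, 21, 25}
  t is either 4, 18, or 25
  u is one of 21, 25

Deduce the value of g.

2

The 8 variables together cover exactly {2, 4, 13, 18, 19, 21, 25, 26} — 8 values for 8 variables — and 19 appears only in r's list, so r = 19.
The 7 still-open variables together cover exactly {2, 4, 13, 18, 21, 25, 26} — 7 values for 7 variables — and 4 appears only in t's list, so t = 4.
Among the 6 still-open variables, 13 fits only p (and all 6 values in {2, 13, 18, 21, 25, 26} must be used), so p = 13.
Among the 5 still-open variables, 2 fits only g (and all 5 values in {2, 18, 21, 25, 26} must be used), so g = 2.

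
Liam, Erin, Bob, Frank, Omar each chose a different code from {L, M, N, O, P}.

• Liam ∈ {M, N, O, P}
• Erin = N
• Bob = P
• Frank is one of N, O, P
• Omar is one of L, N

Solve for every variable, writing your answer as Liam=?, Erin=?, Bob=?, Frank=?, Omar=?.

Erin has just one choice, so Erin = N. Eliminate N elsewhere: Liam, Frank, Omar.
Bob's domain is down to {P}, so Bob = P. So Liam, Frank can't be P.
Frank has just one choice, so Frank = O. So Liam can't be O.
Omar's domain is down to {L}, so Omar = L.
Liam has just one choice, so Liam = M.

Liam=M, Erin=N, Bob=P, Frank=O, Omar=L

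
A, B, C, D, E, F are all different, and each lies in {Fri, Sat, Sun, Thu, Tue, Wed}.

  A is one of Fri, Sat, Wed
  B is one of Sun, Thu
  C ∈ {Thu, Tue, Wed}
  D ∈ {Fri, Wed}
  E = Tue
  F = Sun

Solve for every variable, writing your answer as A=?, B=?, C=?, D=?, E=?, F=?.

A=Sat, B=Thu, C=Wed, D=Fri, E=Tue, F=Sun

E must be Tue (only option left). Eliminate Tue elsewhere: C.
F's domain is down to {Sun}, so F = Sun. Strike Sun from B.
B has just one choice, so B = Thu. Strike Thu from C.
C has just one choice, so C = Wed. So A, D can't be Wed.
D's domain is down to {Fri}, so D = Fri. Eliminate Fri elsewhere: A.
A has just one choice, so A = Sat.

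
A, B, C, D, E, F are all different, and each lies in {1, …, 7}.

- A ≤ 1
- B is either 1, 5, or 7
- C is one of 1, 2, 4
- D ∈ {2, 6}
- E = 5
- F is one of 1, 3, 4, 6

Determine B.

A's domain is down to {1}, so A = 1. So B, C, F can't be 1.
E's domain is down to {5}, so E = 5. Remove 5 from B.
So B = 7.

7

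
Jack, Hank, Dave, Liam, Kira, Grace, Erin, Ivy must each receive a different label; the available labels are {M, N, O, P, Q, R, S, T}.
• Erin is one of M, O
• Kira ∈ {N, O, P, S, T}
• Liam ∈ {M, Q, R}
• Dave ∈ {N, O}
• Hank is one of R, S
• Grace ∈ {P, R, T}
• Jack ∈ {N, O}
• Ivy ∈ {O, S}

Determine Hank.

The 8 variables draw from only 8 values {M, N, O, P, Q, R, S, T}, so each is used; only Liam can be Q, hence Liam = Q.
The 7 still-open variables draw from only 7 values {M, N, O, P, R, S, T}, so each is used; only Erin can be M, hence Erin = M.
Jack and Dave share exactly the 2 values {N, O}; by pigeonhole those values go to them, so strike N, O from Kira, Ivy.
Ivy's domain is down to {S}, so Ivy = S. So Hank, Kira can't be S.
So Hank = R.

R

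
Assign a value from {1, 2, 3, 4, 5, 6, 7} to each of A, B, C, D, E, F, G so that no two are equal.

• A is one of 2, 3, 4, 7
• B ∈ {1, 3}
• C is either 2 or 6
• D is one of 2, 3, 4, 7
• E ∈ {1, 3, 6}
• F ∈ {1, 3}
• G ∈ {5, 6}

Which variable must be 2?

C

Among the 7 variables, 5 fits only G (and all 7 values in {1, 2, 3, 4, 5, 6, 7} must be used), so G = 5.
B and F between them cover only {1, 3} — a naked pair. Remove those values from A, D, E.
E has just one choice, so E = 6. Eliminate 6 elsewhere: C.
So 2 goes to C.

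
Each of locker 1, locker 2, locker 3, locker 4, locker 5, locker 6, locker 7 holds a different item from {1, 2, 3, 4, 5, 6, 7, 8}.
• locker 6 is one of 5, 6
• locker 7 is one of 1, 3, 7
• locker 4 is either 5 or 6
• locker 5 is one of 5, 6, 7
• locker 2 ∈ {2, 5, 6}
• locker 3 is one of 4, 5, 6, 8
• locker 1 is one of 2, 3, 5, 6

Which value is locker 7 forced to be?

1

locker 4 and locker 6 share exactly the 2 values {5, 6}; by pigeonhole those values go to them, so strike 5, 6 from locker 1, locker 2, locker 3, locker 5.
That leaves locker 2 = 2. Eliminate 2 elsewhere: locker 1.
locker 5's domain is down to {7}, so locker 5 = 7. So locker 7 can't be 7.
locker 1 has just one choice, so locker 1 = 3. Remove 3 from locker 7.
So locker 7 = 1.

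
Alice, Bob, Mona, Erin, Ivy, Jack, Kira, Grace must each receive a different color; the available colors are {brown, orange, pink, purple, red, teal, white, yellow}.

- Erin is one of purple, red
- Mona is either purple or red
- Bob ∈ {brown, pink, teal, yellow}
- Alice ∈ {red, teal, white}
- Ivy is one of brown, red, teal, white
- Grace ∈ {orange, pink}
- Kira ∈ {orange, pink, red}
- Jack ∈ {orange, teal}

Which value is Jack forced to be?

teal

The 8 variables draw from only 8 values {brown, orange, pink, purple, red, teal, white, yellow}, so each is used; only Bob can be yellow, hence Bob = yellow.
The 7 still-open variables draw from only 7 values {brown, orange, pink, purple, red, teal, white}, so each is used; only Ivy can be brown, hence Ivy = brown.
The 6 still-open variables together cover exactly {orange, pink, purple, red, teal, white} — 6 values for 6 variables — and white appears only in Alice's list, so Alice = white.
Among the 5 still-open variables, teal fits only Jack (and all 5 values in {orange, pink, purple, red, teal} must be used), so Jack = teal.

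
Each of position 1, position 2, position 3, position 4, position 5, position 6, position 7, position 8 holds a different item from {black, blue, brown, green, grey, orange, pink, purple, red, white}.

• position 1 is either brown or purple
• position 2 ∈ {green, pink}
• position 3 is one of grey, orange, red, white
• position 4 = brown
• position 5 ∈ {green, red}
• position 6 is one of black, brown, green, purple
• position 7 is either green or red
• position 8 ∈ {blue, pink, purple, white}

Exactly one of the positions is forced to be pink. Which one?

position 4 has just one choice, so position 4 = brown. Strike brown from position 1, position 6.
position 1's domain is down to {purple}, so position 1 = purple. Strike purple from position 6, position 8.
position 5 and position 7 share exactly the 2 values {green, red}; by pigeonhole those values go to them, so strike green, red from position 2, position 3, position 6.
So pink goes to position 2.

position 2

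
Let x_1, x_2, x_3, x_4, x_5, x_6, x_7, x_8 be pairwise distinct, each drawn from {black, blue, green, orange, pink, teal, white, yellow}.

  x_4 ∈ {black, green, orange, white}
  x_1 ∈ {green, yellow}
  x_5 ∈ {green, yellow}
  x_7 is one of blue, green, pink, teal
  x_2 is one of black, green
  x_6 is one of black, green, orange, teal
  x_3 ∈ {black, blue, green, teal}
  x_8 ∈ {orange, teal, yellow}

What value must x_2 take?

The 8 variables draw from only 8 values {black, blue, green, orange, pink, teal, white, yellow}, so each is used; only x_7 can be pink, hence x_7 = pink.
Among the 7 still-open variables, blue fits only x_3 (and all 7 values in {black, blue, green, orange, teal, white, yellow} must be used), so x_3 = blue.
The 6 still-open variables together cover exactly {black, green, orange, teal, white, yellow} — 6 values for 6 variables — and white appears only in x_4's list, so x_4 = white.
The 2 variables x_1 and x_5 are confined to {green, yellow}, which locks those values in; drop them from x_2, x_6, x_8.
So x_2 = black.

black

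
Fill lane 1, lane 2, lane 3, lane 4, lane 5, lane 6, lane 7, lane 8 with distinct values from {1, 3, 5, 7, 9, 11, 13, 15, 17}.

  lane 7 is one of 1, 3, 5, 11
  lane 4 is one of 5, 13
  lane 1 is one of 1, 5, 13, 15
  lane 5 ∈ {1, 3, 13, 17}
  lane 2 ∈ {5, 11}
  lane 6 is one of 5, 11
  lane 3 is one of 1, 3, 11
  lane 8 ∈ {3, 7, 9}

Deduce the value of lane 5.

17

The 2 variables lane 2 and lane 6 are confined to {5, 11}, which locks those values in; drop them from lane 1, lane 3, lane 4, lane 7.
lane 4's domain is down to {13}, so lane 4 = 13. Strike 13 from lane 1, lane 5.
The 2 variables lane 3 and lane 7 are confined to {1, 3}, which locks those values in; drop them from lane 1, lane 5, lane 8.
So lane 5 = 17.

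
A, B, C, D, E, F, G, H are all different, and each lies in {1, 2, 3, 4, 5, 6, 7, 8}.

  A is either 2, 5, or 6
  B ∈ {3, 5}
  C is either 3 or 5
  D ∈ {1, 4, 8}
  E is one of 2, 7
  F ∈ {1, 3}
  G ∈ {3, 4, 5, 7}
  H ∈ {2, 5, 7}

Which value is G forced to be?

4

Among the 8 variables, 6 fits only A (and all 8 values in {1, 2, 3, 4, 5, 6, 7, 8} must be used), so A = 6.
The 7 still-open variables draw from only 7 values {1, 2, 3, 4, 5, 7, 8}, so each is used; only D can be 8, hence D = 8.
The 6 still-open variables draw from only 6 values {1, 2, 3, 4, 5, 7}, so each is used; only F can be 1, hence F = 1.
The 5 still-open variables together cover exactly {2, 3, 4, 5, 7} — 5 values for 5 variables — and 4 appears only in G's list, so G = 4.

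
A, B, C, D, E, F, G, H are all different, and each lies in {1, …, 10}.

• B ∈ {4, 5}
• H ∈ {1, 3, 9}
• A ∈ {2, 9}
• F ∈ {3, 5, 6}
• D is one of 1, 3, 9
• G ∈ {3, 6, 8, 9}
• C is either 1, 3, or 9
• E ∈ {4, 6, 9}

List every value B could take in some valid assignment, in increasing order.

The 8 variables together cover exactly {1, 2, 3, 4, 5, 6, 8, 9} — 8 values for 8 variables — and 2 appears only in A's list, so A = 2.
The 7 still-open variables together cover exactly {1, 3, 4, 5, 6, 8, 9} — 7 values for 7 variables — and 8 appears only in G's list, so G = 8.
C, D, H between them cover only {1, 3, 9} — a naked triple. Remove those values from E, F.
No further eliminations apply; B can still be any of 4, 5.

4, 5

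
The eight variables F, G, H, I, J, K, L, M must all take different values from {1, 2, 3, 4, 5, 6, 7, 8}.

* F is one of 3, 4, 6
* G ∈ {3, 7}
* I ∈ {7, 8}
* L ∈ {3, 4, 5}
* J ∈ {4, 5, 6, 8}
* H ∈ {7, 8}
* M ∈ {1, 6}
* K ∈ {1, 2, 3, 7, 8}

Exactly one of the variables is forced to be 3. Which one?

G

Among the 8 variables, 2 fits only K (and all 8 values in {1, 2, 3, 4, 5, 6, 7, 8} must be used), so K = 2.
The 7 still-open variables together cover exactly {1, 3, 4, 5, 6, 7, 8} — 7 values for 7 variables — and 1 appears only in M's list, so M = 1.
The 2 variables H and I are confined to {7, 8}, which locks those values in; drop them from G, J.
So 3 goes to G.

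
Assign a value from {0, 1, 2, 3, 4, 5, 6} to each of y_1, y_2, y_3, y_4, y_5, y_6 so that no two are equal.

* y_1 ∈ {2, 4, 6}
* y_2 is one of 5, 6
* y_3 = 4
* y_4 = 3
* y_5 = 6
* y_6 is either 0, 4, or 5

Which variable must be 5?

y_3's domain is down to {4}, so y_3 = 4. Strike 4 from y_1, y_6.
That leaves y_4 = 3.
y_5 must be 6 (only option left). Strike 6 from y_1, y_2.
So 5 goes to y_2.

y_2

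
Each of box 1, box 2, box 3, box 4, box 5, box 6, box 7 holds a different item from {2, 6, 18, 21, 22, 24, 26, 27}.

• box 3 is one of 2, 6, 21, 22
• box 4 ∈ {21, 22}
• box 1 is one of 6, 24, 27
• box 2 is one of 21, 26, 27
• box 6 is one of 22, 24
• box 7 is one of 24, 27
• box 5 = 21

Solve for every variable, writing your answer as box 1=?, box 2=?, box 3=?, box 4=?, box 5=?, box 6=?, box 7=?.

box 5's domain is down to {21}, so box 5 = 21. Strike 21 from box 2, box 3, box 4.
That leaves box 4 = 22. Eliminate 22 elsewhere: box 3, box 6.
box 6's domain is down to {24}, so box 6 = 24. Strike 24 from box 1, box 7.
box 7 must be 27 (only option left). So box 1, box 2 can't be 27.
That leaves box 1 = 6. So box 3 can't be 6.
box 2's domain is down to {26}, so box 2 = 26.
box 3 must be 2 (only option left).

box 1=6, box 2=26, box 3=2, box 4=22, box 5=21, box 6=24, box 7=27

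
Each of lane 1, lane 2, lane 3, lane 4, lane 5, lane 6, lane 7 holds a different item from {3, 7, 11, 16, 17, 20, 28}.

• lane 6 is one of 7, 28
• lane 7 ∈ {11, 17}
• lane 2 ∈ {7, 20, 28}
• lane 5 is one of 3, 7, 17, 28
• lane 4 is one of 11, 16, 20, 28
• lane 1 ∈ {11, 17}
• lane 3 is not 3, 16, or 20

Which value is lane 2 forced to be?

Among the 7 variables, 3 fits only lane 5 (and all 7 values in {3, 7, 11, 16, 17, 20, 28} must be used), so lane 5 = 3.
The 6 still-open variables together cover exactly {7, 11, 16, 17, 20, 28} — 6 values for 6 variables — and 16 appears only in lane 4's list, so lane 4 = 16.
The 5 still-open variables draw from only 5 values {7, 11, 17, 20, 28}, so each is used; only lane 2 can be 20, hence lane 2 = 20.

20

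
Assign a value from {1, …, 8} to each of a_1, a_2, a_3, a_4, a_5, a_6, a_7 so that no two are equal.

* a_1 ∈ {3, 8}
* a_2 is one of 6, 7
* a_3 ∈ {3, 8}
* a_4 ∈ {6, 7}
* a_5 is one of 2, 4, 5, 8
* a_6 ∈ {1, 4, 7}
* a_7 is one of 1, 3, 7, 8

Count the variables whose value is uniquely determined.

a_1 and a_3 share exactly the 2 values {3, 8}; by pigeonhole those values go to them, so strike 3, 8 from a_5, a_7.
a_2 and a_4 between them cover only {6, 7} — a naked pair. Remove those values from a_6, a_7.
a_7 has just one choice, so a_7 = 1. Remove 1 from a_6.
a_6's domain is down to {4}, so a_6 = 4. So a_5 can't be 4.
Determined: a_6=4, a_7=1. The other variables each still have more than one consistent value. That makes 2.

2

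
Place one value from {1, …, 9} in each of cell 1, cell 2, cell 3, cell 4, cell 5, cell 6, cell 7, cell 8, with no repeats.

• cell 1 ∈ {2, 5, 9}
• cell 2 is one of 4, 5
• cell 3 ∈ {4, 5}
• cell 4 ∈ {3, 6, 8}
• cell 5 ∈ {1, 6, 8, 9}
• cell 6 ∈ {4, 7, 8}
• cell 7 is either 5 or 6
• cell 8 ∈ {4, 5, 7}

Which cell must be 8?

The 2 variables cell 2 and cell 3 are confined to {4, 5}, which locks those values in; drop them from cell 1, cell 6, cell 7, cell 8.
cell 7's domain is down to {6}, so cell 7 = 6. Remove 6 from cell 4, cell 5.
cell 8's domain is down to {7}, so cell 8 = 7. So cell 6 can't be 7.

cell 6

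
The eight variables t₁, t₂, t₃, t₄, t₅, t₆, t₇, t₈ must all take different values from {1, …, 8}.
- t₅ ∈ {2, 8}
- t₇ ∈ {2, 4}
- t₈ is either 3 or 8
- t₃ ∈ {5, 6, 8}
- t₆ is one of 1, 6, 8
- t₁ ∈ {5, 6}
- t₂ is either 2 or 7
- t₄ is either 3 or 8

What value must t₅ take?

2

The 8 variables draw from only 8 values {1, 2, 3, 4, 5, 6, 7, 8}, so each is used; only t₆ can be 1, hence t₆ = 1.
The 7 still-open variables together cover exactly {2, 3, 4, 5, 6, 7, 8} — 7 values for 7 variables — and 4 appears only in t₇'s list, so t₇ = 4.
The 6 still-open variables together cover exactly {2, 3, 5, 6, 7, 8} — 6 values for 6 variables — and 7 appears only in t₂'s list, so t₂ = 7.
The 5 still-open variables together cover exactly {2, 3, 5, 6, 8} — 5 values for 5 variables — and 2 appears only in t₅'s list, so t₅ = 2.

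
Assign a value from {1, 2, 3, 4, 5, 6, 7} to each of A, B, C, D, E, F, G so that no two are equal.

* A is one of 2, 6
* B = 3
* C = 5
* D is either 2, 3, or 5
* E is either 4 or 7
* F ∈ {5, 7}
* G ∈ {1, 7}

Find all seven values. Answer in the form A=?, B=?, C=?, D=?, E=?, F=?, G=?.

A=6, B=3, C=5, D=2, E=4, F=7, G=1

B has just one choice, so B = 3. So D can't be 3.
C has just one choice, so C = 5. Remove 5 from D, F.
That leaves D = 2. Remove 2 from A.
F has just one choice, so F = 7. Eliminate 7 elsewhere: E, G.
G must be 1 (only option left).
That leaves A = 6.
That leaves E = 4.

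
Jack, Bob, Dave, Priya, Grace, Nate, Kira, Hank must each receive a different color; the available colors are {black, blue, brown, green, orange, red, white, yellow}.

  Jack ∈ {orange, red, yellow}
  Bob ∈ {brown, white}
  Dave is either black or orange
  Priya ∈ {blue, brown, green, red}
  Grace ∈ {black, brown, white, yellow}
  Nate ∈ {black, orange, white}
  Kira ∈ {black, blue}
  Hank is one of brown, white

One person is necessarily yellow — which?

Grace

Among the 8 variables, green fits only Priya (and all 8 values in {black, blue, brown, green, orange, red, white, yellow} must be used), so Priya = green.
Among the 7 still-open variables, blue fits only Kira (and all 7 values in {black, blue, brown, orange, red, white, yellow} must be used), so Kira = blue.
Among the 6 still-open variables, red fits only Jack (and all 6 values in {black, brown, orange, red, white, yellow} must be used), so Jack = red.
The 5 still-open variables together cover exactly {black, brown, orange, white, yellow} — 5 values for 5 variables — and yellow appears only in Grace's list, so Grace = yellow.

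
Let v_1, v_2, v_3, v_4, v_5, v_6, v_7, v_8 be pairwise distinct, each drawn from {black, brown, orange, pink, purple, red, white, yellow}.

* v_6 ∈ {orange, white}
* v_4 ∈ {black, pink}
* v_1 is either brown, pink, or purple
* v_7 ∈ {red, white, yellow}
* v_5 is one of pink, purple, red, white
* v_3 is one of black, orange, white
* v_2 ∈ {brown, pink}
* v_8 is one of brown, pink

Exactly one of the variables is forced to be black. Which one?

The 8 variables draw from only 8 values {black, brown, orange, pink, purple, red, white, yellow}, so each is used; only v_7 can be yellow, hence v_7 = yellow.
Among the 7 still-open variables, red fits only v_5 (and all 7 values in {black, brown, orange, pink, purple, red, white} must be used), so v_5 = red.
Among the 6 still-open variables, purple fits only v_1 (and all 6 values in {black, brown, orange, pink, purple, white} must be used), so v_1 = purple.
v_2 and v_8 share exactly the 2 values {brown, pink}; by pigeonhole those values go to them, so strike brown, pink from v_4.
So black goes to v_4.

v_4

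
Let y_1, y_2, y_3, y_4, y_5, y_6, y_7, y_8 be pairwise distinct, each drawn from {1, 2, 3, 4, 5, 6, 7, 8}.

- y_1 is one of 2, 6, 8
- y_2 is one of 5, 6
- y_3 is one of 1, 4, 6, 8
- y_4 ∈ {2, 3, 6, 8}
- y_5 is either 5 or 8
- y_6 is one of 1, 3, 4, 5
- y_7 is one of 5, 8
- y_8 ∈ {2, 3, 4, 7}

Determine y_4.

3

Among the 8 variables, 7 fits only y_8 (and all 8 values in {1, 2, 3, 4, 5, 6, 7, 8} must be used), so y_8 = 7.
The 2 variables y_5 and y_7 are confined to {5, 8}, which locks those values in; drop them from y_1, y_2, y_3, y_4, y_6.
y_2 must be 6 (only option left). Strike 6 from y_1, y_3, y_4.
y_1 has just one choice, so y_1 = 2. Eliminate 2 elsewhere: y_4.
So y_4 = 3.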